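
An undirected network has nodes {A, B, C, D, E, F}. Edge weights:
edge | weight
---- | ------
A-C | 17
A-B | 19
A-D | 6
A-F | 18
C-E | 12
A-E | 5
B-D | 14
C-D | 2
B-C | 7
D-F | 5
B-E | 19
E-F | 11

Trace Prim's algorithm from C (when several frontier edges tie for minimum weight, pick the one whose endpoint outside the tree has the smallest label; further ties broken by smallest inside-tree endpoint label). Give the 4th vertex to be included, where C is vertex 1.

A

Prim, starting at C.
Step 1: frontier [C-D 2, B-C 7, C-E 12, A-C 17] → take C-D (2); add D.
Step 2: frontier [B-C 7, C-E 12, A-C 17, D-F 5, A-D 6, B-D 14] → take D-F (5); add F.
Step 3: frontier [B-C 7, C-E 12, A-C 17, A-D 6, B-D 14, E-F 11, A-F 18] → take A-D (6); add A.
Step 4: frontier [A-E 5, A-B 19, B-C 7, C-E 12, B-D 14, E-F 11] → take A-E (5); add E.
Step 5: frontier [A-B 19, B-C 7, B-D 14, B-E 19] → take B-C (7); add B.
Vertex order: C, D, F, A, E, B. The 4th vertex is A.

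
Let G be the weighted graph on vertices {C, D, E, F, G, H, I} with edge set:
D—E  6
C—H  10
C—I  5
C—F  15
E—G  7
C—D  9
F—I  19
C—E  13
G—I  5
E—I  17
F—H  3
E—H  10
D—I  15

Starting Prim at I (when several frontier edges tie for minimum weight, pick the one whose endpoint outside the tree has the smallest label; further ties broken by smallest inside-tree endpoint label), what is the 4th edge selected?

D-E

Grow the tree from I using Prim:
Step 1: frontier [C—I 5, G—I 5, D—I 15, E—I 17, F—I 19] → take C—I (5); add C.
Step 2: frontier [C—D 9, C—H 10, C—E 13, C—F 15, G—I 5, D—I 15, E—I 17, F—I 19] → take G—I (5); add G.
Step 3: frontier [C—D 9, C—H 10, C—E 13, C—F 15, E—G 7, D—I 15, E—I 17, F—I 19] → take E—G (7); add E.
Step 4: frontier [C—D 9, C—H 10, C—F 15, D—E 6, E—H 10, D—I 15, F—I 19] → take D—E (6); add D.
Step 5: frontier [C—H 10, C—F 15, E—H 10, F—I 19] → take C—H (10); add H.
Step 6: frontier [C—F 15, F—H 3, F—I 19] → take F—H (3); add F.
The 4th edge added is D—E.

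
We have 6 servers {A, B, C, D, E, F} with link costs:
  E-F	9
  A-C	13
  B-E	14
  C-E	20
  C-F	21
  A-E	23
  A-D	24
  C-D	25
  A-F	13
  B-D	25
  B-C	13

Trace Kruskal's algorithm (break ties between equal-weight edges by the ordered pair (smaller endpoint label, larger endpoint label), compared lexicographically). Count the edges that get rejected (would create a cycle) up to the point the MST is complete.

Sort edges by weight, then run Kruskal:
E-F (9): add — endpoints in different components.
A-C (13): add — endpoints in different components.
A-F (13): add — endpoints in different components.
B-C (13): add — endpoints in different components.
B-E (14): skip — B and E already connected.
C-E (20): skip — C and E already connected.
C-F (21): skip — C and F already connected.
A-E (23): skip — A and E already connected.
A-D (24): add — endpoints in different components.
Edges rejected before the tree was complete: 4.

4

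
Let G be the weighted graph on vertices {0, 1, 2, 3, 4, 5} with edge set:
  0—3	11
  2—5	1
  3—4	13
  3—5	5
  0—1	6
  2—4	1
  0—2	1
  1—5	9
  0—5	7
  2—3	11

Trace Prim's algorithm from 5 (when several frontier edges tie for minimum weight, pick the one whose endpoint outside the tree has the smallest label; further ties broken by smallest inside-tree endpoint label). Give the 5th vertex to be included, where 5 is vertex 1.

Prim's algorithm from 5:
Step 1: frontier [2—5 1, 3—5 5, 0—5 7, 1—5 9] → take 2—5 (1); add 2.
Step 2: frontier [0—2 1, 2—4 1, 2—3 11, 3—5 5, 0—5 7, 1—5 9] → take 0—2 (1); add 0.
Step 3: frontier [0—1 6, 0—3 11, 2—4 1, 2—3 11, 3—5 5, 1—5 9] → take 2—4 (1); add 4.
Step 4: frontier [0—1 6, 0—3 11, 2—3 11, 3—4 13, 3—5 5, 1—5 9] → take 3—5 (5); add 3.
Step 5: frontier [0—1 6, 1—5 9] → take 0—1 (6); add 1.
Vertex order: 5, 2, 0, 4, 3, 1. The 5th vertex is 3.

3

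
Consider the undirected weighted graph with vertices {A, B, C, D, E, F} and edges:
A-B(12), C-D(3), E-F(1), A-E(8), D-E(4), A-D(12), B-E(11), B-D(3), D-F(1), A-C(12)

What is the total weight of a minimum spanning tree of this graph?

Grow the tree from B using Prim:
Step 1: frontier [B-D 3, B-E 11, A-B 12] → take B-D (3); add D.
Step 2: frontier [B-E 11, A-B 12, D-F 1, C-D 3, D-E 4, A-D 12] → take D-F (1); add F.
Step 3: frontier [B-E 11, A-B 12, C-D 3, D-E 4, A-D 12, E-F 1] → take E-F (1); add E.
Step 4: frontier [A-B 12, C-D 3, A-D 12, A-E 8] → take C-D (3); add C.
Step 5: frontier [A-B 12, A-C 12, A-D 12, A-E 8] → take A-E (8); add A.
MST edges: B-D, D-F, E-F, C-D, A-E; total weight 3+1+1+3+8 = 16.

16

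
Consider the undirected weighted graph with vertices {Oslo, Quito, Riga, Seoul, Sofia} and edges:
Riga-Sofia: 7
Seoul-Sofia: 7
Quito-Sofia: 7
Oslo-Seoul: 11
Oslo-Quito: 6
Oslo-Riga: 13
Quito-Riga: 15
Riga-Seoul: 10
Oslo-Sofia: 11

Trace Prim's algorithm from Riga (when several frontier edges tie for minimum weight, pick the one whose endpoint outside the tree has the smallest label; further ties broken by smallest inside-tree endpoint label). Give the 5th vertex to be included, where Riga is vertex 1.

Prim, starting at Riga.
Step 1: cheapest edge leaving the tree is Riga-Sofia (7); add Sofia.
Step 2: cheapest edge leaving the tree is Quito-Sofia (7); add Quito.
Step 3: cheapest edge leaving the tree is Oslo-Quito (6); add Oslo.
Step 4: cheapest edge leaving the tree is Seoul-Sofia (7); add Seoul.
Vertex order: Riga, Sofia, Quito, Oslo, Seoul. The 5th vertex is Seoul.

Seoul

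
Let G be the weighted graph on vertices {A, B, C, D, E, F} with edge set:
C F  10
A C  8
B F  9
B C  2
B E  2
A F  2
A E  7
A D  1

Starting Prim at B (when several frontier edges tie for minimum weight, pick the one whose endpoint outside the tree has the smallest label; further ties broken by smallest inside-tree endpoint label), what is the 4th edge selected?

Prim, starting at B.
Step 1: cheapest edge leaving the tree is B C (2); add C.
Step 2: cheapest edge leaving the tree is B E (2); add E.
Step 3: cheapest edge leaving the tree is A E (7); add A.
Step 4: cheapest edge leaving the tree is A D (1); add D.
Step 5: cheapest edge leaving the tree is A F (2); add F.
The 4th edge added is A D.

A-D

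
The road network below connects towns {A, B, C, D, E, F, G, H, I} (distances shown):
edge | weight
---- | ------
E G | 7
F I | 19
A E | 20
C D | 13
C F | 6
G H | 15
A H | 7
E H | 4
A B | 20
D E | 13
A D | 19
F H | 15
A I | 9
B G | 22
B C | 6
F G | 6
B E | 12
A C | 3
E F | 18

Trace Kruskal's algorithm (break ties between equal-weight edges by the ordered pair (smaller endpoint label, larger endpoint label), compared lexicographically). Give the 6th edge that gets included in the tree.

Kruskal: consider edges lightest-first.
A C (3): add — endpoints in different components.
E H (4): add — endpoints in different components.
B C (6): add — endpoints in different components.
C F (6): add — endpoints in different components.
F G (6): add — endpoints in different components.
A H (7): add — endpoints in different components.
E G (7): skip — E and G already connected.
A I (9): add — endpoints in different components.
B E (12): skip — B and E already connected.
C D (13): add — endpoints in different components.
The 6th edge added is A H.

A-H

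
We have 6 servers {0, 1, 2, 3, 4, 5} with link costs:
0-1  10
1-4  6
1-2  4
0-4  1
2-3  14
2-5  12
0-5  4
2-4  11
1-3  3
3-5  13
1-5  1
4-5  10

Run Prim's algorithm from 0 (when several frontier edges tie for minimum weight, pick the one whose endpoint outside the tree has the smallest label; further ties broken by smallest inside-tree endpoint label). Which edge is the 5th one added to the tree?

1-2

Prim, starting at 0.
Step 1: frontier [0-4 1, 0-5 4, 0-1 10] → take 0-4 (1); add 4.
Step 2: frontier [0-5 4, 0-1 10, 1-4 6, 4-5 10, 2-4 11] → take 0-5 (4); add 5.
Step 3: frontier [0-1 10, 1-4 6, 2-4 11, 1-5 1, 2-5 12, 3-5 13] → take 1-5 (1); add 1.
Step 4: frontier [1-3 3, 1-2 4, 2-4 11, 2-5 12, 3-5 13] → take 1-3 (3); add 3.
Step 5: frontier [1-2 4, 2-3 14, 2-4 11, 2-5 12] → take 1-2 (4); add 2.
The 5th edge added is 1-2.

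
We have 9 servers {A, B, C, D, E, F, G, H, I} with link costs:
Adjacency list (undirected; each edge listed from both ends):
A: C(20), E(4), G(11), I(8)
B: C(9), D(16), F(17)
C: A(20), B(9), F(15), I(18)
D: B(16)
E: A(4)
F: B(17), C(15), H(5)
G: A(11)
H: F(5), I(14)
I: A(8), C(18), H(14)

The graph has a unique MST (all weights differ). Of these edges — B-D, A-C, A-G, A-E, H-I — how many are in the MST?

4

Kruskal: consider edges lightest-first.
A-E (4): add — endpoints in different components.
F-H (5): add — endpoints in different components.
A-I (8): add — endpoints in different components.
B-C (9): add — endpoints in different components.
A-G (11): add — endpoints in different components.
H-I (14): add — endpoints in different components.
C-F (15): add — endpoints in different components.
B-D (16): add — endpoints in different components.
MST edge set: {A-E, F-H, A-I, B-C, A-G, H-I, C-F, B-D}.
Of the listed edges, {B-D, A-G, A-E, H-I} are in the MST → 4.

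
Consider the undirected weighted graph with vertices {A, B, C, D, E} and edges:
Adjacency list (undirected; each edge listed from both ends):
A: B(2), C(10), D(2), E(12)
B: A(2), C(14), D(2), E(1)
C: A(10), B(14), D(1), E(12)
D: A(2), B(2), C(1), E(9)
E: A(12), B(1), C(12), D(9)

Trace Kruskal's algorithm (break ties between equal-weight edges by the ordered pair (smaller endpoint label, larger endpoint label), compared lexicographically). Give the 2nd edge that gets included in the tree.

Sort edges by weight, then run Kruskal:
B-E (1): add. Components now {A} {B,E} {C} {D}
C-D (1): add. Components now {A} {B,E} {C,D}
A-B (2): add. Components now {A,B,E} {C,D}
A-D (2): add. Components now {A,B,C,D,E}
The 2nd edge added is C-D.

C-D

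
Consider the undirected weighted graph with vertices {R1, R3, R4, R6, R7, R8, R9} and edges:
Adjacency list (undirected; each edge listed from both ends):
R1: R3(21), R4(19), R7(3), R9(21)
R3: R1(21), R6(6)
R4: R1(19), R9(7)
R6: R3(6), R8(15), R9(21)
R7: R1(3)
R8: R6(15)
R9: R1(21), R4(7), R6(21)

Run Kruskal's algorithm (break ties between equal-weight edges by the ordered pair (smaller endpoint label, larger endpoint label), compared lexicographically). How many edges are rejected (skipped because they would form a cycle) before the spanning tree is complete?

0

Kruskal: consider edges lightest-first.
R1-R7 (3): add — endpoints in different components.
R3-R6 (6): add — endpoints in different components.
R4-R9 (7): add — endpoints in different components.
R6-R8 (15): add — endpoints in different components.
R1-R4 (19): add — endpoints in different components.
R1-R3 (21): add — endpoints in different components.
Edges rejected before the tree was complete: 0.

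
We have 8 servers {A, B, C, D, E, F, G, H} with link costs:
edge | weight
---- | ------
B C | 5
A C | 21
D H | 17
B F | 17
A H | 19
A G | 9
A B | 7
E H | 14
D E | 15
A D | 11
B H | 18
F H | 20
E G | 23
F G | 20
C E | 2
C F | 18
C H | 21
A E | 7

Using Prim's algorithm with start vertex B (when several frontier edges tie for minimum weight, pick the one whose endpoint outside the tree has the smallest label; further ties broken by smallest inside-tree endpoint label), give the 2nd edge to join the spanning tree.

Prim, starting at B.
Step 1: cheapest edge leaving the tree is B C (5); add C.
Step 2: cheapest edge leaving the tree is C E (2); add E.
Step 3: cheapest edge leaving the tree is A B (7); add A.
Step 4: cheapest edge leaving the tree is A G (9); add G.
Step 5: cheapest edge leaving the tree is A D (11); add D.
Step 6: cheapest edge leaving the tree is E H (14); add H.
Step 7: cheapest edge leaving the tree is B F (17); add F.
The 2nd edge added is C E.

C-E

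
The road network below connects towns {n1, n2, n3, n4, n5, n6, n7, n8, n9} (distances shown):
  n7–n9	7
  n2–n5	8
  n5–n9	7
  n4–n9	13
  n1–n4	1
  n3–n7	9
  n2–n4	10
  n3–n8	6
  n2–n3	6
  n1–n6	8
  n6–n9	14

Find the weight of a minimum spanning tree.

Prim, starting at n9.
Step 1: frontier [n5–n9 7, n7–n9 7, n4–n9 13, n6–n9 14] → take n5–n9 (7); add n5.
Step 2: frontier [n2–n5 8, n7–n9 7, n4–n9 13, n6–n9 14] → take n7–n9 (7); add n7.
Step 3: frontier [n2–n5 8, n3–n7 9, n4–n9 13, n6–n9 14] → take n2–n5 (8); add n2.
Step 4: frontier [n2–n3 6, n2–n4 10, n3–n7 9, n4–n9 13, n6–n9 14] → take n2–n3 (6); add n3.
Step 5: frontier [n2–n4 10, n3–n8 6, n4–n9 13, n6–n9 14] → take n3–n8 (6); add n8.
Step 6: frontier [n2–n4 10, n4–n9 13, n6–n9 14] → take n2–n4 (10); add n4.
Step 7: frontier [n1–n4 1, n6–n9 14] → take n1–n4 (1); add n1.
Step 8: frontier [n1–n6 8, n6–n9 14] → take n1–n6 (8); add n6.
MST edges: n5–n9, n7–n9, n2–n5, n2–n3, n3–n8, n2–n4, n1–n4, n1–n6; total weight 7+7+8+6+6+10+1+8 = 53.

53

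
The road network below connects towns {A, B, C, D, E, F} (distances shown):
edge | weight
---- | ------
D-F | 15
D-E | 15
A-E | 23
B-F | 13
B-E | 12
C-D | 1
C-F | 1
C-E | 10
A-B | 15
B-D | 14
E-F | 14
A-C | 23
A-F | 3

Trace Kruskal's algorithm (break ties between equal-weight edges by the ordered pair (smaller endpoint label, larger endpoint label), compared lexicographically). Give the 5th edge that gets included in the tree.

B-E

Sort edges by weight, then run Kruskal:
C-D (1): add — endpoints in different components.
C-F (1): add — endpoints in different components.
A-F (3): add — endpoints in different components.
C-E (10): add — endpoints in different components.
B-E (12): add — endpoints in different components.
The 5th edge added is B-E.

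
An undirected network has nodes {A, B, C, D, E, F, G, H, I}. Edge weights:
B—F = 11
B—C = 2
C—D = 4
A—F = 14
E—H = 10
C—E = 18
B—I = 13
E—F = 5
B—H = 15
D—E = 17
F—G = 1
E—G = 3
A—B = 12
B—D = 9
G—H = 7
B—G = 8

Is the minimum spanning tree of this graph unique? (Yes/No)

Yes

Kruskal's algorithm — process edges by increasing weight (ties by edge label):
F—G (1): add — endpoints in different components.
B—C (2): add — endpoints in different components.
E—G (3): add — endpoints in different components.
C—D (4): add — endpoints in different components.
E—F (5): skip — E and F already connected.
G—H (7): add — endpoints in different components.
B—G (8): add — endpoints in different components.
B—D (9): skip — B and D already connected.
E—H (10): skip — E and H already connected.
B—F (11): skip — B and F already connected.
A—B (12): add — endpoints in different components.
B—I (13): add — endpoints in different components.
Every non-tree edge has weight strictly greater than the heaviest edge on the tree path between its endpoints, so the MST is unique.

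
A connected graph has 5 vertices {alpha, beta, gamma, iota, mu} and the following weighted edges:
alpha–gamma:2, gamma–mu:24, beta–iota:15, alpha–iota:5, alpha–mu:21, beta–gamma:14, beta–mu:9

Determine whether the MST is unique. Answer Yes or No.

Yes

Kruskal: consider edges lightest-first.
alpha–gamma (2): add. Components now {alpha,gamma} {beta} {mu} {iota}
alpha–iota (5): add. Components now {alpha,gamma,iota} {beta} {mu}
beta–mu (9): add. Components now {alpha,gamma,iota} {beta,mu}
beta–gamma (14): add. Components now {alpha,beta,gamma,iota,mu}
Every non-tree edge has weight strictly greater than the heaviest edge on the tree path between its endpoints, so the MST is unique.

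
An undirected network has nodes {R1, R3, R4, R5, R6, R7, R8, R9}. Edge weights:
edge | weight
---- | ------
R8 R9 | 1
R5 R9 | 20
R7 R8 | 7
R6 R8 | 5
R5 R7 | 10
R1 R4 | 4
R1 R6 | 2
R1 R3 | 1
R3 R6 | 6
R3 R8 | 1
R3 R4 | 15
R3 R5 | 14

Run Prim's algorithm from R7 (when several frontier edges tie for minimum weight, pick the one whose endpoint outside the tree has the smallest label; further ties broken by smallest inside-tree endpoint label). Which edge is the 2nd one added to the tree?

R3-R8

Prim, starting at R7.
Step 1: frontier [R7 R8 7, R5 R7 10] → take R7 R8 (7); add R8.
Step 2: frontier [R5 R7 10, R3 R8 1, R8 R9 1, R6 R8 5] → take R3 R8 (1); add R3.
Step 3: frontier [R1 R3 1, R3 R6 6, R3 R5 14, R3 R4 15, R5 R7 10, R8 R9 1, R6 R8 5] → take R1 R3 (1); add R1.
Step 4: frontier [R1 R6 2, R1 R4 4, R3 R6 6, R3 R5 14, R3 R4 15, R5 R7 10, R8 R9 1, R6 R8 5] → take R8 R9 (1); add R9.
Step 5: frontier [R1 R6 2, R1 R4 4, R3 R6 6, R3 R5 14, R3 R4 15, R5 R7 10, R6 R8 5, R5 R9 20] → take R1 R6 (2); add R6.
Step 6: frontier [R1 R4 4, R3 R5 14, R3 R4 15, R5 R7 10, R5 R9 20] → take R1 R4 (4); add R4.
Step 7: frontier [R3 R5 14, R5 R7 10, R5 R9 20] → take R5 R7 (10); add R5.
The 2nd edge added is R3 R8.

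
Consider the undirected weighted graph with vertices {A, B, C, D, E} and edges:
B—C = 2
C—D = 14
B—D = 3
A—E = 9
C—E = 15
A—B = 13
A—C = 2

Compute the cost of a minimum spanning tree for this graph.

16

Prim's algorithm from C:
Step 1: cheapest edge leaving the tree is A—C (2); add A.
Step 2: cheapest edge leaving the tree is B—C (2); add B.
Step 3: cheapest edge leaving the tree is B—D (3); add D.
Step 4: cheapest edge leaving the tree is A—E (9); add E.
MST edges: A—C, B—C, B—D, A—E; total weight 2+2+3+9 = 16.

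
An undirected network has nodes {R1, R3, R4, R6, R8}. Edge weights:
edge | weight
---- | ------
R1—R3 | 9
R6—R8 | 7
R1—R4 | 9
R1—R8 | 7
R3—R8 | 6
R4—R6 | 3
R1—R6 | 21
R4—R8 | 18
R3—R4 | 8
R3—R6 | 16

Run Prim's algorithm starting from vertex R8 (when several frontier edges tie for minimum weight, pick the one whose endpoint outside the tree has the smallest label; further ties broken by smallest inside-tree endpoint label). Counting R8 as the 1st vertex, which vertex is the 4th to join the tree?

Prim's algorithm from R8:
Step 1: cheapest edge leaving the tree is R3—R8 (6); add R3.
Step 2: cheapest edge leaving the tree is R1—R8 (7); add R1.
Step 3: cheapest edge leaving the tree is R6—R8 (7); add R6.
Step 4: cheapest edge leaving the tree is R4—R6 (3); add R4.
Vertex order: R8, R3, R1, R6, R4. The 4th vertex is R6.

R6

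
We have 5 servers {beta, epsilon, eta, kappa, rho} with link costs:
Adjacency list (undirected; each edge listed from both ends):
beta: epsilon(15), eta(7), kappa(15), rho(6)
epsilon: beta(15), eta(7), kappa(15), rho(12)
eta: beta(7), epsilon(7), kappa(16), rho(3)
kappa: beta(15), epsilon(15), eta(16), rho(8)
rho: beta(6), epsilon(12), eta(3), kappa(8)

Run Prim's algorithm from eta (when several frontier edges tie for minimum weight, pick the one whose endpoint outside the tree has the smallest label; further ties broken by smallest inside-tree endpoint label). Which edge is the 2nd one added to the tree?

beta-rho

Grow the tree from eta using Prim:
Step 1: cheapest edge leaving the tree is eta-rho (3); add rho.
Step 2: cheapest edge leaving the tree is beta-rho (6); add beta.
Step 3: cheapest edge leaving the tree is epsilon-eta (7); add epsilon.
Step 4: cheapest edge leaving the tree is kappa-rho (8); add kappa.
The 2nd edge added is beta-rho.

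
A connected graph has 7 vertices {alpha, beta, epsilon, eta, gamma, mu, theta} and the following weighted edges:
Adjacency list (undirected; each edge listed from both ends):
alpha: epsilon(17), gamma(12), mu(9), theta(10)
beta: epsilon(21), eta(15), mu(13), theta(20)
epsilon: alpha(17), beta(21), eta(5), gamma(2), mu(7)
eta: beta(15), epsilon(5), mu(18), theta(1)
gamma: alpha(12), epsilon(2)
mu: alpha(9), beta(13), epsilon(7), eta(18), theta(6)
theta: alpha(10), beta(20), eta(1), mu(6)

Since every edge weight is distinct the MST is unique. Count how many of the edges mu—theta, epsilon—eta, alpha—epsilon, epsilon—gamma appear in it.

Sort edges by weight, then run Kruskal:
eta—theta (1): add. Components now {mu} {gamma} {alpha} {epsilon} {eta,theta} {beta}
epsilon—gamma (2): add. Components now {mu} {epsilon,gamma} {alpha} {eta,theta} {beta}
epsilon—eta (5): add. Components now {mu} {epsilon,eta,gamma,theta} {alpha} {beta}
mu—theta (6): add. Components now {epsilon,eta,gamma,mu,theta} {alpha} {beta}
epsilon—mu (7): skip — mu and epsilon already connected.
alpha—mu (9): add. Components now {alpha,epsilon,eta,gamma,mu,theta} {beta}
alpha—theta (10): skip — alpha and theta already connected.
alpha—gamma (12): skip — gamma and alpha already connected.
beta—mu (13): add. Components now {alpha,beta,epsilon,eta,gamma,mu,theta}
MST edge set: {eta—theta, epsilon—gamma, epsilon—eta, mu—theta, alpha—mu, beta—mu}.
Of the listed edges, {mu—theta, epsilon—eta, epsilon—gamma} are in the MST → 3.

3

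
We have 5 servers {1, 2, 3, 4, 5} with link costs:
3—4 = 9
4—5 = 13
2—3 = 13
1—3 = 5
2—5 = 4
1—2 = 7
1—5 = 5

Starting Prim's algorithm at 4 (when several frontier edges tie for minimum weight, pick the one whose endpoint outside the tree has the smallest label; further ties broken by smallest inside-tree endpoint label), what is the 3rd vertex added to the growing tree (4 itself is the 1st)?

1

Prim, starting at 4.
Step 1: cheapest edge leaving the tree is 3—4 (9); add 3.
Step 2: cheapest edge leaving the tree is 1—3 (5); add 1.
Step 3: cheapest edge leaving the tree is 1—5 (5); add 5.
Step 4: cheapest edge leaving the tree is 2—5 (4); add 2.
Vertex order: 4, 3, 1, 5, 2. The 3rd vertex is 1.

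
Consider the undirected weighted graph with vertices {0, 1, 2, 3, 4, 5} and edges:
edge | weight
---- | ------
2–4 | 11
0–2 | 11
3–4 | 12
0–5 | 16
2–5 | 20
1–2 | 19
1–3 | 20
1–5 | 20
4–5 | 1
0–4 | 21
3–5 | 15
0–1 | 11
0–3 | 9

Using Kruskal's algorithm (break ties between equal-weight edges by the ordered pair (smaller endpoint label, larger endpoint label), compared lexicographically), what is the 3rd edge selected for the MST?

0-1

Sort edges by weight, then run Kruskal:
4–5 (1): add. Components now {0} {1} {2} {3} {4,5}
0–3 (9): add. Components now {0,3} {1} {2} {4,5}
0–1 (11): add. Components now {0,1,3} {2} {4,5}
0–2 (11): add. Components now {0,1,2,3} {4,5}
2–4 (11): add. Components now {0,1,2,3,4,5}
The 3rd edge added is 0–1.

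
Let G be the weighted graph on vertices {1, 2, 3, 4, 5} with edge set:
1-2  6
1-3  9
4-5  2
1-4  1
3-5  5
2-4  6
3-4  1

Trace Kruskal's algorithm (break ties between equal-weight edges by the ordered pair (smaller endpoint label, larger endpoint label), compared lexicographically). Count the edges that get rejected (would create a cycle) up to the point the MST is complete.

1

Kruskal's algorithm — process edges by increasing weight (ties by edge label):
1-4 (1): add — endpoints in different components.
3-4 (1): add — endpoints in different components.
4-5 (2): add — endpoints in different components.
3-5 (5): skip — 3 and 5 already connected.
1-2 (6): add — endpoints in different components.
Edges rejected before the tree was complete: 1.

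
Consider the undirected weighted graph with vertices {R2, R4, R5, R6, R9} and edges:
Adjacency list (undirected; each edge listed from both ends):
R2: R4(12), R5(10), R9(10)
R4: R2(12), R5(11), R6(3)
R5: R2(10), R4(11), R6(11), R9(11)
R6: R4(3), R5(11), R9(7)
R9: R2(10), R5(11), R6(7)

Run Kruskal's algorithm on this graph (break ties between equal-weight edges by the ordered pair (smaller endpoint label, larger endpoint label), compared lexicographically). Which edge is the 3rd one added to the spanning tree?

Sort edges by weight, then run Kruskal:
R4 R6 (3): add. Components now {R4,R6} {R2} {R5} {R9}
R6 R9 (7): add. Components now {R4,R6,R9} {R2} {R5}
R2 R5 (10): add. Components now {R4,R6,R9} {R2,R5}
R2 R9 (10): add. Components now {R2,R4,R5,R6,R9}
The 3rd edge added is R2 R5.

R2-R5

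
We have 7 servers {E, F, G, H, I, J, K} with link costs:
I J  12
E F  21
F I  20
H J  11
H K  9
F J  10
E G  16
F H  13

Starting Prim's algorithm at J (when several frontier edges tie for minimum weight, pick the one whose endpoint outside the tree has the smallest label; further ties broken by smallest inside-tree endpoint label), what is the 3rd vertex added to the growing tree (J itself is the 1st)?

H

Grow the tree from J using Prim:
Step 1: cheapest edge leaving the tree is F J (10); add F.
Step 2: cheapest edge leaving the tree is H J (11); add H.
Step 3: cheapest edge leaving the tree is H K (9); add K.
Step 4: cheapest edge leaving the tree is I J (12); add I.
Step 5: cheapest edge leaving the tree is E F (21); add E.
Step 6: cheapest edge leaving the tree is E G (16); add G.
Vertex order: J, F, H, K, I, E, G. The 3rd vertex is H.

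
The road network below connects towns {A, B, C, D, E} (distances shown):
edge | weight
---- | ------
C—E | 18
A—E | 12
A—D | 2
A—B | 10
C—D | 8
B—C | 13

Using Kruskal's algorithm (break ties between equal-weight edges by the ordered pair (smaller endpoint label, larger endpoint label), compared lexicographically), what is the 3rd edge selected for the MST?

Kruskal's algorithm — process edges by increasing weight (ties by edge label):
A—D (2): add. Components now {A,D} {B} {C} {E}
C—D (8): add. Components now {A,C,D} {B} {E}
A—B (10): add. Components now {A,B,C,D} {E}
A—E (12): add. Components now {A,B,C,D,E}
The 3rd edge added is A—B.

A-B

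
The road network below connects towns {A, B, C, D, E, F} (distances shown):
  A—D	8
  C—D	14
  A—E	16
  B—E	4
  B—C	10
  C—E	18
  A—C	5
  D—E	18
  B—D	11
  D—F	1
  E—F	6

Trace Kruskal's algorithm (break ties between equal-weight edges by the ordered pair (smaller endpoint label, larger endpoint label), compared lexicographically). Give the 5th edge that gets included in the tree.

A-D

Sort edges by weight, then run Kruskal:
D—F (1): add — endpoints in different components.
B—E (4): add — endpoints in different components.
A—C (5): add — endpoints in different components.
E—F (6): add — endpoints in different components.
A—D (8): add — endpoints in different components.
The 5th edge added is A—D.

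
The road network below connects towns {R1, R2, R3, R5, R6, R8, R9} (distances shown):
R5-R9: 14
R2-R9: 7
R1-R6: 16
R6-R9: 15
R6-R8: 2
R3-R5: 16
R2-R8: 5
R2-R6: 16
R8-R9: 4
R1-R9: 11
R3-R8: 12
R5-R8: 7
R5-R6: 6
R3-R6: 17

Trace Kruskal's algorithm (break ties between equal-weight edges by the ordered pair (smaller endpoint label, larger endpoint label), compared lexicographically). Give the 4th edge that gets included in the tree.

Kruskal's algorithm — process edges by increasing weight (ties by edge label):
R6-R8 (2): add. Components now {R9} {R1} {R3} {R6,R8} {R5} {R2}
R8-R9 (4): add. Components now {R6,R8,R9} {R1} {R3} {R5} {R2}
R2-R8 (5): add. Components now {R2,R6,R8,R9} {R1} {R3} {R5}
R5-R6 (6): add. Components now {R2,R5,R6,R8,R9} {R1} {R3}
R2-R9 (7): skip — R9 and R2 already connected.
R5-R8 (7): skip — R8 and R5 already connected.
R1-R9 (11): add. Components now {R1,R2,R5,R6,R8,R9} {R3}
R3-R8 (12): add. Components now {R1,R2,R3,R5,R6,R8,R9}
The 4th edge added is R5-R6.

R5-R6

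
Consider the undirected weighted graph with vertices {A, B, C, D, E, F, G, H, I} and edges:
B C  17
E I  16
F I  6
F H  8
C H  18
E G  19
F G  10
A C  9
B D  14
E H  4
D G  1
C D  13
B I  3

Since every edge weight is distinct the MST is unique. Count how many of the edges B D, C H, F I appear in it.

Sort edges by weight, then run Kruskal:
D G (1): add — endpoints in different components.
B I (3): add — endpoints in different components.
E H (4): add — endpoints in different components.
F I (6): add — endpoints in different components.
F H (8): add — endpoints in different components.
A C (9): add — endpoints in different components.
F G (10): add — endpoints in different components.
C D (13): add — endpoints in different components.
MST edge set: {D G, B I, E H, F I, F H, A C, F G, C D}.
Of the listed edges, {F I} are in the MST → 1.

1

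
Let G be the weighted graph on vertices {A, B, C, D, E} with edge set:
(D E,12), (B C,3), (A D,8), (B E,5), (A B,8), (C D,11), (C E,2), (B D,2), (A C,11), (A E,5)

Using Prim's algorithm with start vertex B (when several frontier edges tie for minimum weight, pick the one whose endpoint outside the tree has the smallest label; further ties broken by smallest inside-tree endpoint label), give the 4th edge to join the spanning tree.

Grow the tree from B using Prim:
Step 1: cheapest edge leaving the tree is B D (2); add D.
Step 2: cheapest edge leaving the tree is B C (3); add C.
Step 3: cheapest edge leaving the tree is C E (2); add E.
Step 4: cheapest edge leaving the tree is A E (5); add A.
The 4th edge added is A E.

A-E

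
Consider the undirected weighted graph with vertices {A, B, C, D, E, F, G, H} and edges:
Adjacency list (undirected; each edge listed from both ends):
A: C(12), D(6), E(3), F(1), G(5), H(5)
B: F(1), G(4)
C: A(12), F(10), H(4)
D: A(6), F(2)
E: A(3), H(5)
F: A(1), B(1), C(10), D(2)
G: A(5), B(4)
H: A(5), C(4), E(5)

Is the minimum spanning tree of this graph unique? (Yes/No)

No

Kruskal's algorithm — process edges by increasing weight (ties by edge label):
A F (1): add — endpoints in different components.
B F (1): add — endpoints in different components.
D F (2): add — endpoints in different components.
A E (3): add — endpoints in different components.
B G (4): add — endpoints in different components.
C H (4): add — endpoints in different components.
A G (5): skip — A and G already connected.
A H (5): add — endpoints in different components.
Non-tree edge E H has weight 5, equal to the heaviest edge on its tree cycle — swapping gives another MST of the same weight. Not unique.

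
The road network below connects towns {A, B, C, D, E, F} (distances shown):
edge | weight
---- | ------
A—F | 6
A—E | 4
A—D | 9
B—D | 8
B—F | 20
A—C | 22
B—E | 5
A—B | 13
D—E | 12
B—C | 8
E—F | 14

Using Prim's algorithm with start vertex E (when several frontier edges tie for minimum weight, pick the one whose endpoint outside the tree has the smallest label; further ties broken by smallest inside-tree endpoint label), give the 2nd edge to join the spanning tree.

B-E

Grow the tree from E using Prim:
Step 1: cheapest edge leaving the tree is A—E (4); add A.
Step 2: cheapest edge leaving the tree is B—E (5); add B.
Step 3: cheapest edge leaving the tree is A—F (6); add F.
Step 4: cheapest edge leaving the tree is B—C (8); add C.
Step 5: cheapest edge leaving the tree is B—D (8); add D.
The 2nd edge added is B—E.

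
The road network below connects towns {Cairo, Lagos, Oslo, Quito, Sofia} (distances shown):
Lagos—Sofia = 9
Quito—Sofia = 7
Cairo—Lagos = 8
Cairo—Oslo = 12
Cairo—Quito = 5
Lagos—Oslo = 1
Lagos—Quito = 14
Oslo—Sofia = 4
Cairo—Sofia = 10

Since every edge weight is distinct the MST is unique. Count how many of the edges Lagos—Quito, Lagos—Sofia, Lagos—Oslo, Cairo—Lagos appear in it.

1

Sort edges by weight, then run Kruskal:
Lagos—Oslo (1): add — endpoints in different components.
Oslo—Sofia (4): add — endpoints in different components.
Cairo—Quito (5): add — endpoints in different components.
Quito—Sofia (7): add — endpoints in different components.
MST edge set: {Lagos—Oslo, Oslo—Sofia, Cairo—Quito, Quito—Sofia}.
Of the listed edges, {Lagos—Oslo} are in the MST → 1.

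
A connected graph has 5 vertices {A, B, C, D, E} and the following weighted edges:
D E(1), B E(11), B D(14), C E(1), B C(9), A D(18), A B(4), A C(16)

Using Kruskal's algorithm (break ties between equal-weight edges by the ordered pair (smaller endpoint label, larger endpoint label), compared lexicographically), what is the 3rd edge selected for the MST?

Kruskal's algorithm — process edges by increasing weight (ties by edge label):
C E (1): add — endpoints in different components.
D E (1): add — endpoints in different components.
A B (4): add — endpoints in different components.
B C (9): add — endpoints in different components.
The 3rd edge added is A B.

A-B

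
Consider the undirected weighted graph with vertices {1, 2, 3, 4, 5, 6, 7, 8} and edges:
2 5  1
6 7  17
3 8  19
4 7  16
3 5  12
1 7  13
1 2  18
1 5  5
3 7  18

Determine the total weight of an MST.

Grow the tree from 4 using Prim:
Step 1: frontier [4 7 16] → take 4 7 (16); add 7.
Step 2: frontier [1 7 13, 6 7 17, 3 7 18] → take 1 7 (13); add 1.
Step 3: frontier [1 5 5, 1 2 18, 6 7 17, 3 7 18] → take 1 5 (5); add 5.
Step 4: frontier [1 2 18, 2 5 1, 3 5 12, 6 7 17, 3 7 18] → take 2 5 (1); add 2.
Step 5: frontier [3 5 12, 6 7 17, 3 7 18] → take 3 5 (12); add 3.
Step 6: frontier [3 8 19, 6 7 17] → take 6 7 (17); add 6.
Step 7: frontier [3 8 19] → take 3 8 (19); add 8.
MST edges: 4 7, 1 7, 1 5, 2 5, 3 5, 6 7, 3 8; total weight 16+13+5+1+12+17+19 = 83.

83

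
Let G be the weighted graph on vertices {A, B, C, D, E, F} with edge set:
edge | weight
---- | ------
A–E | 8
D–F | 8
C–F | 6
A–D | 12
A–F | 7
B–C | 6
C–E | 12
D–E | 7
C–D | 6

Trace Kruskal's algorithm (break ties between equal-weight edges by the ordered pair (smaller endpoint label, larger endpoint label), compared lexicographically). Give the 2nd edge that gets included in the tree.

C-D

Kruskal's algorithm — process edges by increasing weight (ties by edge label):
B–C (6): add — endpoints in different components.
C–D (6): add — endpoints in different components.
C–F (6): add — endpoints in different components.
A–F (7): add — endpoints in different components.
D–E (7): add — endpoints in different components.
The 2nd edge added is C–D.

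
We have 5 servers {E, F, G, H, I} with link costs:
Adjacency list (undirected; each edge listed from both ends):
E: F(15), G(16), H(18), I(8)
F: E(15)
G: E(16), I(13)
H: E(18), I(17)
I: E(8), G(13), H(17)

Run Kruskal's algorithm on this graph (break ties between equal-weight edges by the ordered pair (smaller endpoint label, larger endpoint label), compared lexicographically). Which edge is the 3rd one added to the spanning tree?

Kruskal's algorithm — process edges by increasing weight (ties by edge label):
E I (8): add. Components now {E,I} {F} {G} {H}
G I (13): add. Components now {E,G,I} {F} {H}
E F (15): add. Components now {E,F,G,I} {H}
E G (16): skip — E and G already connected.
H I (17): add. Components now {E,F,G,H,I}
The 3rd edge added is E F.

E-F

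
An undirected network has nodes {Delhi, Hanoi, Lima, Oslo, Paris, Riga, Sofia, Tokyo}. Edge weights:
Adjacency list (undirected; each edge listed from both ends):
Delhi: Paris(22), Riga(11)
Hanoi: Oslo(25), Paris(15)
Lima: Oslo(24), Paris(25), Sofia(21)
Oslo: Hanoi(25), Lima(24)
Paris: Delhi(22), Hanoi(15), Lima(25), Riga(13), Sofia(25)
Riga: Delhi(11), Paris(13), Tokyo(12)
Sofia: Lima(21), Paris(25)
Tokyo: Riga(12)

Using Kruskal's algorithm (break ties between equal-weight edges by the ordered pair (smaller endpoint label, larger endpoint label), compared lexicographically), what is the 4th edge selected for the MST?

Hanoi-Paris

Kruskal: consider edges lightest-first.
Delhi–Riga (11): add — endpoints in different components.
Riga–Tokyo (12): add — endpoints in different components.
Paris–Riga (13): add — endpoints in different components.
Hanoi–Paris (15): add — endpoints in different components.
Lima–Sofia (21): add — endpoints in different components.
Delhi–Paris (22): skip — Delhi and Paris already connected.
Lima–Oslo (24): add — endpoints in different components.
Hanoi–Oslo (25): add — endpoints in different components.
The 4th edge added is Hanoi–Paris.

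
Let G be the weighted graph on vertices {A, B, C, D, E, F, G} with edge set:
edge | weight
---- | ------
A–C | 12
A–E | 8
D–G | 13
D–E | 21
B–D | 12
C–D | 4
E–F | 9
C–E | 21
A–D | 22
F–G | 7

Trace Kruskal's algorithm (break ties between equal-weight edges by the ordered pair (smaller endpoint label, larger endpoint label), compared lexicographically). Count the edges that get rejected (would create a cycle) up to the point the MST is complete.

0

Kruskal: consider edges lightest-first.
C–D (4): add — endpoints in different components.
F–G (7): add — endpoints in different components.
A–E (8): add — endpoints in different components.
E–F (9): add — endpoints in different components.
A–C (12): add — endpoints in different components.
B–D (12): add — endpoints in different components.
Edges rejected before the tree was complete: 0.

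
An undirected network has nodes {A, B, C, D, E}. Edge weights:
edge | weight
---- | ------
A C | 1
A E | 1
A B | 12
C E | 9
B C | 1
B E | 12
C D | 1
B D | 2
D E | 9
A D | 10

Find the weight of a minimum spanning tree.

Kruskal's algorithm — process edges by increasing weight (ties by edge label):
A C (1): add. Components now {A,C} {B} {D} {E}
A E (1): add. Components now {A,C,E} {B} {D}
B C (1): add. Components now {A,B,C,E} {D}
C D (1): add. Components now {A,B,C,D,E}
MST edges: A C, A E, B C, C D; total weight 1+1+1+1 = 4.

4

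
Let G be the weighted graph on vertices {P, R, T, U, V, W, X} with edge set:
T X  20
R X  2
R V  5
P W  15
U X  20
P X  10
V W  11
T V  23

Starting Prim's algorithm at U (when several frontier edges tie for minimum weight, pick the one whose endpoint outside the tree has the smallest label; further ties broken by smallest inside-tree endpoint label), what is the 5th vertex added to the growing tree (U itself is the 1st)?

P

Prim's algorithm from U:
Step 1: cheapest edge leaving the tree is U X (20); add X.
Step 2: cheapest edge leaving the tree is R X (2); add R.
Step 3: cheapest edge leaving the tree is R V (5); add V.
Step 4: cheapest edge leaving the tree is P X (10); add P.
Step 5: cheapest edge leaving the tree is V W (11); add W.
Step 6: cheapest edge leaving the tree is T X (20); add T.
Vertex order: U, X, R, V, P, W, T. The 5th vertex is P.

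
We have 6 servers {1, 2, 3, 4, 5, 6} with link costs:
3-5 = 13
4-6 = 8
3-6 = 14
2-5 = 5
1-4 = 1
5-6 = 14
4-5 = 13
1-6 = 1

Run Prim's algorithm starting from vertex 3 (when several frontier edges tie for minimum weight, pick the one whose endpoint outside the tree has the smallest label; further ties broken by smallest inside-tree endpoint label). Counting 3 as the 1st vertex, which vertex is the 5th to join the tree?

1

Prim's algorithm from 3:
Step 1: frontier [3-5 13, 3-6 14] → take 3-5 (13); add 5.
Step 2: frontier [3-6 14, 2-5 5, 4-5 13, 5-6 14] → take 2-5 (5); add 2.
Step 3: frontier [3-6 14, 4-5 13, 5-6 14] → take 4-5 (13); add 4.
Step 4: frontier [3-6 14, 1-4 1, 4-6 8, 5-6 14] → take 1-4 (1); add 1.
Step 5: frontier [1-6 1, 3-6 14, 4-6 8, 5-6 14] → take 1-6 (1); add 6.
Vertex order: 3, 5, 2, 4, 1, 6. The 5th vertex is 1.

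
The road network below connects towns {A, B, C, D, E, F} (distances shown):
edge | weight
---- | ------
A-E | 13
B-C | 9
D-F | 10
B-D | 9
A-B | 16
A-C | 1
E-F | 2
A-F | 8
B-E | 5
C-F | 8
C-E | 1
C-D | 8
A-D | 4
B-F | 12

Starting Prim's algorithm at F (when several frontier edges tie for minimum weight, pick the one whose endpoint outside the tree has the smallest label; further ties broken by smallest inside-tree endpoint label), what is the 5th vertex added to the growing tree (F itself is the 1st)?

Grow the tree from F using Prim:
Step 1: cheapest edge leaving the tree is E-F (2); add E.
Step 2: cheapest edge leaving the tree is C-E (1); add C.
Step 3: cheapest edge leaving the tree is A-C (1); add A.
Step 4: cheapest edge leaving the tree is A-D (4); add D.
Step 5: cheapest edge leaving the tree is B-E (5); add B.
Vertex order: F, E, C, A, D, B. The 5th vertex is D.

D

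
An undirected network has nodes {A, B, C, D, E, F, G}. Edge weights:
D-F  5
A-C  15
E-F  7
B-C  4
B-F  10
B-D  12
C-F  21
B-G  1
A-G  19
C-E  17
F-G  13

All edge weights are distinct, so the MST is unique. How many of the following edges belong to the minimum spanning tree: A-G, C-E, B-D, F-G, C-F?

Sort edges by weight, then run Kruskal:
B-G (1): add — endpoints in different components.
B-C (4): add — endpoints in different components.
D-F (5): add — endpoints in different components.
E-F (7): add — endpoints in different components.
B-F (10): add — endpoints in different components.
B-D (12): skip — B and D already connected.
F-G (13): skip — F and G already connected.
A-C (15): add — endpoints in different components.
MST edge set: {B-G, B-C, D-F, E-F, B-F, A-C}.
Of the listed edges, {} are in the MST → 0.

0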